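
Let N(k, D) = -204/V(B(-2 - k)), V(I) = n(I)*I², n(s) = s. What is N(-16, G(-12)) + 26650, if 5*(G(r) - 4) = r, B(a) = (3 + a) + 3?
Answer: 53299949/2000 ≈ 26650.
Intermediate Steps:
B(a) = 6 + a
V(I) = I³ (V(I) = I*I² = I³)
G(r) = 4 + r/5
N(k, D) = -204/(4 - k)³ (N(k, D) = -204/(6 + (-2 - k))³ = -204/(4 - k)³)
N(-16, G(-12)) + 26650 = 204/(-4 - 16)³ + 26650 = 204/(-20)³ + 26650 = 204*(-1/8000) + 26650 = -51/2000 + 26650 = 53299949/2000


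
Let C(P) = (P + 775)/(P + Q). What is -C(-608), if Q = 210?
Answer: 167/398 ≈ 0.41960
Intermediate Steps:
C(P) = (775 + P)/(210 + P) (C(P) = (P + 775)/(P + 210) = (775 + P)/(210 + P))
-C(-608) = -(775 - 608)/(210 - 608) = -167/(-398) = -(-1)*167/398 = -1*(-167/398) = 167/398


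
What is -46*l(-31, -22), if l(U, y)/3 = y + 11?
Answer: 1518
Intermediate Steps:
l(U, y) = 33 + 3*y (l(U, y) = 3*(y + 11) = 3*(11 + y) = 33 + 3*y)
-46*l(-31, -22) = -46*(33 + 3*(-22)) = -46*(33 - 66) = -46*(-33) = 1518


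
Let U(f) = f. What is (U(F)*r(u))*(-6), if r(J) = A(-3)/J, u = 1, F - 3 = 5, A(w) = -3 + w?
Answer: 288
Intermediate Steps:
F = 8 (F = 3 + 5 = 8)
r(J) = -6/J (r(J) = (-3 - 3)/J = -6/J)
(U(F)*r(u))*(-6) = (8*(-6/1))*(-6) = (8*(-6*1))*(-6) = (8*(-6))*(-6) = -48*(-6) = 288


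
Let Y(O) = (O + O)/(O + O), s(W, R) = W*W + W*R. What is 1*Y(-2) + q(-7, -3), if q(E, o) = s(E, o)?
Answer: 71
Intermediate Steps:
s(W, R) = W² + R*W
Y(O) = 1 (Y(O) = (2*O)/((2*O)) = (2*O)*(1/(2*O)) = 1)
q(E, o) = E*(E + o) (q(E, o) = E*(o + E) = E*(E + o))
1*Y(-2) + q(-7, -3) = 1*1 - 7*(-7 - 3) = 1 - 7*(-10) = 1 + 70 = 71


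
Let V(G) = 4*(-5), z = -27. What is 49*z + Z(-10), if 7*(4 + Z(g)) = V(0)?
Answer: -9309/7 ≈ -1329.9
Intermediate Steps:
V(G) = -20
Z(g) = -48/7 (Z(g) = -4 + (⅐)*(-20) = -4 - 20/7 = -48/7)
49*z + Z(-10) = 49*(-27) - 48/7 = -1323 - 48/7 = -9309/7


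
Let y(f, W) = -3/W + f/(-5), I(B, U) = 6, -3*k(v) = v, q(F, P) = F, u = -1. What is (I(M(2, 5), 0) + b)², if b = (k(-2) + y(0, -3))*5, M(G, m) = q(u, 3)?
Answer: 1849/9 ≈ 205.44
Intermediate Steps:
M(G, m) = -1
k(v) = -v/3
y(f, W) = -3/W - f/5 (y(f, W) = -3/W + f*(-⅕) = -3/W - f/5)
b = 25/3 (b = (-⅓*(-2) + (-3/(-3) - ⅕*0))*5 = (⅔ + (-3*(-⅓) + 0))*5 = (⅔ + (1 + 0))*5 = (⅔ + 1)*5 = (5/3)*5 = 25/3 ≈ 8.3333)
(I(M(2, 5), 0) + b)² = (6 + 25/3)² = (43/3)² = 1849/9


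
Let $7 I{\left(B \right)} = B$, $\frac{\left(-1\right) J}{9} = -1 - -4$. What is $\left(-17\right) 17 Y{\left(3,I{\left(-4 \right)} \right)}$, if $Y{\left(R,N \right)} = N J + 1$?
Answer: $- \frac{33235}{7} \approx -4747.9$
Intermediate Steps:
$J = -27$ ($J = - 9 \left(-1 - -4\right) = - 9 \left(-1 + 4\right) = \left(-9\right) 3 = -27$)
$I{\left(B \right)} = \frac{B}{7}$
$Y{\left(R,N \right)} = 1 - 27 N$ ($Y{\left(R,N \right)} = N \left(-27\right) + 1 = - 27 N + 1 = 1 - 27 N$)
$\left(-17\right) 17 Y{\left(3,I{\left(-4 \right)} \right)} = \left(-17\right) 17 \left(1 - 27 \cdot \frac{1}{7} \left(-4\right)\right) = - 289 \left(1 - - \frac{108}{7}\right) = - 289 \left(1 + \frac{108}{7}\right) = \left(-289\right) \frac{115}{7} = - \frac{33235}{7}$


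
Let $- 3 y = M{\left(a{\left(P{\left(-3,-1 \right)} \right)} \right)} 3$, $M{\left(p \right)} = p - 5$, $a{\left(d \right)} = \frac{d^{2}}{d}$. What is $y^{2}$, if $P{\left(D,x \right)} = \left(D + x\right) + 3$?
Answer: $36$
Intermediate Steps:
$P{\left(D,x \right)} = 3 + D + x$
$a{\left(d \right)} = d$
$M{\left(p \right)} = -5 + p$ ($M{\left(p \right)} = p - 5 = -5 + p$)
$y = 6$ ($y = - \frac{\left(-5 - 1\right) 3}{3} = - \frac{\left(-6\right) 3}{3} = \left(- \frac{1}{3}\right) \left(-18\right) = 6$)
$y^{2} = 6^{2} = 36$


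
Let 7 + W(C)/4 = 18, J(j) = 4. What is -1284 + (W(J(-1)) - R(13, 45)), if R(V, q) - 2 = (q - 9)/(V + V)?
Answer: -16164/13 ≈ -1243.4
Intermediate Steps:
R(V, q) = 2 + (-9 + q)/(2*V) (R(V, q) = 2 + (q - 9)/(V + V) = 2 + (-9 + q)/((2*V)) = 2 + (-9 + q)*(1/(2*V)) = 2 + (-9 + q)/(2*V))
W(C) = 44 (W(C) = -28 + 4*18 = -28 + 72 = 44)
-1284 + (W(J(-1)) - R(13, 45)) = -1284 + (44 - (-9 + 45 + 4*13)/(2*13)) = -1284 + (44 - (-9 + 45 + 52)/(2*13)) = -1284 + (44 - 88/(2*13)) = -1284 + (44 - 1*44/13) = -1284 + (44 - 44/13) = -1284 + 528/13 = -16164/13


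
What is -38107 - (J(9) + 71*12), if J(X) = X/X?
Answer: -38960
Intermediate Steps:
J(X) = 1
-38107 - (J(9) + 71*12) = -38107 - (1 + 71*12) = -38107 - (1 + 852) = -38107 - 1*853 = -38107 - 853 = -38960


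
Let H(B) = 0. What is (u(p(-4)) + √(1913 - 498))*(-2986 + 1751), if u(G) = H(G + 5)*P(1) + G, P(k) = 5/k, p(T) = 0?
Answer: -1235*√1415 ≈ -46456.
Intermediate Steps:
u(G) = G (u(G) = 0*(5/1) + G = 0*(5*1) + G = 0*5 + G = 0 + G = G)
(u(p(-4)) + √(1913 - 498))*(-2986 + 1751) = (0 + √(1913 - 498))*(-2986 + 1751) = (0 + √1415)*(-1235) = √1415*(-1235) = -1235*√1415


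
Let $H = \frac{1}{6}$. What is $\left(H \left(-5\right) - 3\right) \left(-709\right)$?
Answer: $\frac{16307}{6} \approx 2717.8$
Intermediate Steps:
$H = \frac{1}{6} \approx 0.16667$
$\left(H \left(-5\right) - 3\right) \left(-709\right) = \left(\frac{1}{6} \left(-5\right) - 3\right) \left(-709\right) = \left(- \frac{5}{6} - 3\right) \left(-709\right) = \left(- \frac{23}{6}\right) \left(-709\right) = \frac{16307}{6}$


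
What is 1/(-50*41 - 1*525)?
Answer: -1/2575 ≈ -0.00038835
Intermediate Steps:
1/(-50*41 - 1*525) = 1/(-2050 - 525) = 1/(-2575) = -1/2575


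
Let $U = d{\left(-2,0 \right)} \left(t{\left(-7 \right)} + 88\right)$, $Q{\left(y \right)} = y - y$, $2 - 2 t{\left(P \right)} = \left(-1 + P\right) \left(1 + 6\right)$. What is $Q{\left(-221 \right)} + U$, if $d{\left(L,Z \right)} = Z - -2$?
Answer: $234$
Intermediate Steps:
$d{\left(L,Z \right)} = 2 + Z$ ($d{\left(L,Z \right)} = Z + 2 = 2 + Z$)
$t{\left(P \right)} = \frac{9}{2} - \frac{7 P}{2}$ ($t{\left(P \right)} = 1 - \frac{\left(-1 + P\right) \left(1 + 6\right)}{2} = 1 - \frac{\left(-1 + P\right) 7}{2} = 1 - \frac{-7 + 7 P}{2} = 1 - \left(- \frac{7}{2} + \frac{7 P}{2}\right) = \frac{9}{2} - \frac{7 P}{2}$)
$Q{\left(y \right)} = 0$
$U = 234$ ($U = \left(2 + 0\right) \left(\left(\frac{9}{2} - - \frac{49}{2}\right) + 88\right) = 2 \left(\left(\frac{9}{2} + \frac{49}{2}\right) + 88\right) = 2 \left(29 + 88\right) = 2 \cdot 117 = 234$)
$Q{\left(-221 \right)} + U = 0 + 234 = 234$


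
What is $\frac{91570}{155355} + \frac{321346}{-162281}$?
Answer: $- \frac{7012527332}{5042232951} \approx -1.3908$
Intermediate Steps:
$\frac{91570}{155355} + \frac{321346}{-162281} = 91570 \cdot \frac{1}{155355} + 321346 \left(- \frac{1}{162281}\right) = \frac{18314}{31071} - \frac{321346}{162281} = - \frac{7012527332}{5042232951}$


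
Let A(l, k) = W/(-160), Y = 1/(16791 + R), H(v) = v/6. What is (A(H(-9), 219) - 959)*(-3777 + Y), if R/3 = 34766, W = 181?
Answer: 731865089202/201815 ≈ 3.6264e+6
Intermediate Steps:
H(v) = v/6 (H(v) = v*(⅙) = v/6)
R = 104298 (R = 3*34766 = 104298)
Y = 1/121089 (Y = 1/(16791 + 104298) = 1/121089 ≈ 8.2584e-6)
A(l, k) = -181/160 (A(l, k) = 181/(-160) = 181*(-1/160) = -181/160)
(A(H(-9), 219) - 959)*(-3777 + Y) = (-181/160 - 959)*(-3777 + 1/121089) = -153621/160*(-457353152/121089) = 731865089202/201815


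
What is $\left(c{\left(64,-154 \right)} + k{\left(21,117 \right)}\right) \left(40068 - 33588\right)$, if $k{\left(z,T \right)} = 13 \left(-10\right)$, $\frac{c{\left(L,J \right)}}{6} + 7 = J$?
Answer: $-7102080$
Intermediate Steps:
$c{\left(L,J \right)} = -42 + 6 J$
$k{\left(z,T \right)} = -130$
$\left(c{\left(64,-154 \right)} + k{\left(21,117 \right)}\right) \left(40068 - 33588\right) = \left(\left(-42 + 6 \left(-154\right)\right) - 130\right) \left(40068 - 33588\right) = \left(\left(-42 - 924\right) - 130\right) 6480 = \left(-966 - 130\right) 6480 = \left(-1096\right) 6480 = -7102080$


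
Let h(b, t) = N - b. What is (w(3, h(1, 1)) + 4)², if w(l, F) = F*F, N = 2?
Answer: 25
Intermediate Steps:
h(b, t) = 2 - b
w(l, F) = F²
(w(3, h(1, 1)) + 4)² = ((2 - 1*1)² + 4)² = ((2 - 1)² + 4)² = (1² + 4)² = (1 + 4)² = 5² = 25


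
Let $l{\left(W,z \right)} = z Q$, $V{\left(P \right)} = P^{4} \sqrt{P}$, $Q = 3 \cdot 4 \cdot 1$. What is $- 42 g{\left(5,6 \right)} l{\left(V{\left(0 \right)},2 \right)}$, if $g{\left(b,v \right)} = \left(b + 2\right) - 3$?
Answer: $-4032$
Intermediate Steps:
$g{\left(b,v \right)} = -1 + b$ ($g{\left(b,v \right)} = \left(2 + b\right) - 3 = -1 + b$)
$Q = 12$ ($Q = 12 \cdot 1 = 12$)
$V{\left(P \right)} = P^{\frac{9}{2}}$
$l{\left(W,z \right)} = 12 z$ ($l{\left(W,z \right)} = z 12 = 12 z$)
$- 42 g{\left(5,6 \right)} l{\left(V{\left(0 \right)},2 \right)} = - 42 \left(-1 + 5\right) 12 \cdot 2 = \left(-42\right) 4 \cdot 24 = \left(-168\right) 24 = -4032$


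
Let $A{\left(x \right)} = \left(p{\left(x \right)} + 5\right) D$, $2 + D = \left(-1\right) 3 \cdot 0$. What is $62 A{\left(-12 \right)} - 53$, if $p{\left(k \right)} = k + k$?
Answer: $2303$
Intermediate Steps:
$p{\left(k \right)} = 2 k$
$D = -2$ ($D = -2 + \left(-1\right) 3 \cdot 0 = -2 - 0 = -2 + 0 = -2$)
$A{\left(x \right)} = -10 - 4 x$ ($A{\left(x \right)} = \left(2 x + 5\right) \left(-2\right) = \left(5 + 2 x\right) \left(-2\right) = -10 - 4 x$)
$62 A{\left(-12 \right)} - 53 = 62 \left(-10 - -48\right) - 53 = 62 \left(-10 + 48\right) - 53 = 62 \cdot 38 - 53 = 2356 - 53 = 2303$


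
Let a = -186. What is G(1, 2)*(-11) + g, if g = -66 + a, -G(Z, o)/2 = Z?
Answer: -230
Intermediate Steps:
G(Z, o) = -2*Z
g = -252 (g = -66 - 186 = -252)
G(1, 2)*(-11) + g = -2*1*(-11) - 252 = -2*(-11) - 252 = 22 - 252 = -230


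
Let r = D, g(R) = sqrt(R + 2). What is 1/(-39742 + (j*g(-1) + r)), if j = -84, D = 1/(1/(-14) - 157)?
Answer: -2199/87577388 ≈ -2.5109e-5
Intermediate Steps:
g(R) = sqrt(2 + R)
D = -14/2199 (D = 1/(-1/14 - 157) = 1/(-2199/14) = -14/2199 ≈ -0.0063665)
r = -14/2199 ≈ -0.0063665
1/(-39742 + (j*g(-1) + r)) = 1/(-39742 + (-84*sqrt(2 - 1) - 14/2199)) = 1/(-39742 + (-84*sqrt(1) - 14/2199)) = 1/(-39742 + (-84*1 - 14/2199)) = 1/(-39742 + (-84 - 14/2199)) = 1/(-39742 - 184730/2199) = 1/(-87577388/2199) = -2199/87577388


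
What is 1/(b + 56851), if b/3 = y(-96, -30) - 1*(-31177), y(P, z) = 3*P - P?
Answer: 1/149806 ≈ 6.6753e-6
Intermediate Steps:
y(P, z) = 2*P
b = 92955 (b = 3*(2*(-96) - 1*(-31177)) = 3*(-192 + 31177) = 3*30985 = 92955)
1/(b + 56851) = 1/(92955 + 56851) = 1/149806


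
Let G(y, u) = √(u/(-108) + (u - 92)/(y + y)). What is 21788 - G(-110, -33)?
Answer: 21788 - √3806/66 ≈ 21787.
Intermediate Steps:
G(y, u) = √(-u/108 + (-92 + u)/(2*y)) (G(y, u) = √(u*(-1/108) + (-92 + u)/((2*y))) = √(-u/108 + (-92 + u)*(1/(2*y))) = √(-u/108 + (-92 + u)/(2*y)))
21788 - G(-110, -33) = 21788 - √3*√((-4968 + 54*(-33) - 1*(-33)*(-110))/(-110))/18 = 21788 - √3*√(-(-4968 - 1782 - 3630)/110)/18 = 21788 - √3*√(-1/110*(-10380))/18 = 21788 - √3*√(1038/11)/18 = 21788 - √3*√11418/11/18 = 21788 - √3806/66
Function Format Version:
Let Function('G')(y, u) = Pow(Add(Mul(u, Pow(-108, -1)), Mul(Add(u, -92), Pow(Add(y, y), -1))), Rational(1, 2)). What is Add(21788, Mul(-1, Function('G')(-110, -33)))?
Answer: Add(21788, Mul(Rational(-1, 66), Pow(3806, Rational(1, 2)))) ≈ 21787.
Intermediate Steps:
Function('G')(y, u) = Pow(Add(Mul(Rational(-1, 108), u), Mul(Rational(1, 2), Pow(y, -1), Add(-92, u))), Rational(1, 2)) (Function('G')(y, u) = Pow(Add(Mul(u, Rational(-1, 108)), Mul(Add(-92, u), Pow(Mul(2, y), -1))), Rational(1, 2)) = Pow(Add(Mul(Rational(-1, 108), u), Mul(Add(-92, u), Mul(Rational(1, 2), Pow(y, -1)))), Rational(1, 2)) = Pow(Add(Mul(Rational(-1, 108), u), Mul(Rational(1, 2), Pow(y, -1), Add(-92, u))), Rational(1, 2)))
Add(21788, Mul(-1, Function('G')(-110, -33))) = Add(21788, Mul(-1, Mul(Rational(1, 18), Pow(3, Rational(1, 2)), Pow(Mul(Pow(-110, -1), Add(-4968, Mul(54, -33), Mul(-1, -33, -110))), Rational(1, 2))))) = Add(21788, Mul(-1, Mul(Rational(1, 18), Pow(3, Rational(1, 2)), Pow(Mul(Rational(-1, 110), Add(-4968, -1782, -3630)), Rational(1, 2))))) = Add(21788, Mul(-1, Mul(Rational(1, 18), Pow(3, Rational(1, 2)), Pow(Mul(Rational(-1, 110), -10380), Rational(1, 2))))) = Add(21788, Mul(-1, Mul(Rational(1, 18), Pow(3, Rational(1, 2)), Pow(Rational(1038, 11), Rational(1, 2))))) = Add(21788, Mul(-1, Mul(Rational(1, 18), Pow(3, Rational(1, 2)), Mul(Rational(1, 11), Pow(11418, Rational(1, 2)))))) = Add(21788, Mul(-1, Mul(Rational(1, 66), Pow(3806, Rational(1, 2))))) = Add(21788, Mul(Rational(-1, 66), Pow(3806, Rational(1, 2))))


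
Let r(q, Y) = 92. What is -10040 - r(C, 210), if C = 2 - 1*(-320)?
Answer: -10132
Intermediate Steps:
C = 322 (C = 2 + 320 = 322)
-10040 - r(C, 210) = -10040 - 1*92 = -10040 - 92 = -10132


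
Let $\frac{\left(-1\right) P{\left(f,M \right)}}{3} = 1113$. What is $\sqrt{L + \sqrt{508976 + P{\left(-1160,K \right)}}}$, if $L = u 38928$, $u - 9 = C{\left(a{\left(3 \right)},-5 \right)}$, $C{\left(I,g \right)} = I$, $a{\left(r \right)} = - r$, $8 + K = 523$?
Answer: $\sqrt{233568 + \sqrt{505637}} \approx 484.02$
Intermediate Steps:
$K = 515$ ($K = -8 + 523 = 515$)
$P{\left(f,M \right)} = -3339$ ($P{\left(f,M \right)} = \left(-3\right) 1113 = -3339$)
$u = 6$ ($u = 9 - 3 = 6$)
$L = 233568$ ($L = 6 \cdot 38928 = 233568$)
$\sqrt{L + \sqrt{508976 + P{\left(-1160,K \right)}}} = \sqrt{233568 + \sqrt{508976 - 3339}} = \sqrt{233568 + \sqrt{505637}}$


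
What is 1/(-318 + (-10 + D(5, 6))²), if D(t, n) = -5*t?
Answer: 1/907 ≈ 0.0011025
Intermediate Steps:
1/(-318 + (-10 + D(5, 6))²) = 1/(-318 + (-10 - 5*5)²) = 1/(-318 + (-10 - 25)²) = 1/(-318 + (-35)²) = 1/(-318 + 1225) = 1/907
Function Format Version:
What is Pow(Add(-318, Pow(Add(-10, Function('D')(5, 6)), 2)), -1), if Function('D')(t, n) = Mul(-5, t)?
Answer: Rational(1, 907) ≈ 0.0011025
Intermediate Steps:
Pow(Add(-318, Pow(Add(-10, Function('D')(5, 6)), 2)), -1) = Pow(Add(-318, Pow(Add(-10, Mul(-5, 5)), 2)), -1) = Pow(Add(-318, Pow(Add(-10, -25), 2)), -1) = Pow(Add(-318, Pow(-35, 2)), -1) = Pow(Add(-318, 1225), -1) = Pow(907, -1) = Rational(1, 907)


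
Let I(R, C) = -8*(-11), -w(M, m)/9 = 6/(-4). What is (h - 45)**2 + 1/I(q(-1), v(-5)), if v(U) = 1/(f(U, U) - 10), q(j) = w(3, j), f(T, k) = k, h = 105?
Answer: 316801/88 ≈ 3600.0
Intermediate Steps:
w(M, m) = 27/2 (w(M, m) = -54/(-4) = -54*(-1)/4 = -9*(-3/2) = 27/2)
q(j) = 27/2
v(U) = 1/(-10 + U) (v(U) = 1/(U - 10) = 1/(-10 + U))
I(R, C) = 88
(h - 45)**2 + 1/I(q(-1), v(-5)) = (105 - 45)**2 + 1/88 = 60**2 + 1/88 = 3600 + 1/88 = 316801/88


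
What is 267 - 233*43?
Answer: -9752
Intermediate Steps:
267 - 233*43 = 267 - 10019 = -9752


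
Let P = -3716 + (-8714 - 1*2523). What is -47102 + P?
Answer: -62055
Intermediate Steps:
P = -14953 (P = -3716 + (-8714 - 2523) = -3716 - 11237 = -14953)
-47102 + P = -47102 - 14953 = -62055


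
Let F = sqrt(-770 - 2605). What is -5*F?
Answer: -75*I*sqrt(15) ≈ -290.47*I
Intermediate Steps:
F = 15*I*sqrt(15) (F = sqrt(-3375) = 15*I*sqrt(15) ≈ 58.095*I)
-5*F = -75*I*sqrt(15)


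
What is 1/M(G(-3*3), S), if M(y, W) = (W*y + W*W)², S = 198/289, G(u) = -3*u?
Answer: 6975757441/2509683303204 ≈ 0.0027795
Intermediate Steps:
S = 198/289 (S = 198*(1/289) = 198/289 ≈ 0.68512)
M(y, W) = (W² + W*y)² (M(y, W) = (W*y + W²)² = (W² + W*y)²)
1/M(G(-3*3), S) = 1/((198/289)²*(198/289 - (-9)*3)²) = 1/(39204*(198/289 - 3*(-9))²/83521) = 1/(39204*(198/289 + 27)²/83521) = 1/(39204*(8001/289)²/83521) = 1/((39204/83521)*(64016001/83521)) = 1/(2509683303204/6975757441) = 6975757441/2509683303204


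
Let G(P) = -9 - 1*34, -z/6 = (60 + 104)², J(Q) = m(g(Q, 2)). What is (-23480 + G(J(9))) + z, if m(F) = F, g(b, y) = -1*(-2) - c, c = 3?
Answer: -184899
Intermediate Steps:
g(b, y) = -1 (g(b, y) = -1*(-2) - 1*3 = 2 - 3 = -1)
J(Q) = -1
z = -161376 (z = -6*(60 + 104)² = -6*164² = -6*26896 = -161376)
G(P) = -43 (G(P) = -9 - 34 = -43)
(-23480 + G(J(9))) + z = (-23480 - 43) - 161376 = -23523 - 161376 = -184899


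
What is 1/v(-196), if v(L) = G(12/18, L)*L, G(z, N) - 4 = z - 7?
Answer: 3/1372 ≈ 0.0021866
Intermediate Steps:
G(z, N) = -3 + z (G(z, N) = 4 + (z - 7) = 4 + (-7 + z) = -3 + z)
v(L) = -7*L/3 (v(L) = (-3 + 12/18)*L = (-3 + 12*(1/18))*L = (-3 + 2/3)*L = -7*L/3)
1/v(-196) = 1/(-7/3*(-196)) = 1/(1372/3) = 3/1372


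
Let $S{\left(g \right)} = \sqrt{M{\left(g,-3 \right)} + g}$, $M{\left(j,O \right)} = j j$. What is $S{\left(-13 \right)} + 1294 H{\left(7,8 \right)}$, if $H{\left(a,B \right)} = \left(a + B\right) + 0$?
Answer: $19410 + 2 \sqrt{39} \approx 19423.0$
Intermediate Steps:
$H{\left(a,B \right)} = B + a$ ($H{\left(a,B \right)} = \left(B + a\right) + 0 = B + a$)
$M{\left(j,O \right)} = j^{2}$
$S{\left(g \right)} = \sqrt{g + g^{2}}$ ($S{\left(g \right)} = \sqrt{g^{2} + g} = \sqrt{g + g^{2}}$)
$S{\left(-13 \right)} + 1294 H{\left(7,8 \right)} = \sqrt{- 13 \left(1 - 13\right)} + 1294 \left(8 + 7\right) = \sqrt{\left(-13\right) \left(-12\right)} + 1294 \cdot 15 = \sqrt{156} + 19410 = 2 \sqrt{39} + 19410 = 19410 + 2 \sqrt{39}$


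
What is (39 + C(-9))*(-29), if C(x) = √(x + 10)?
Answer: -1160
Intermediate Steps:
C(x) = √(10 + x)
(39 + C(-9))*(-29) = (39 + √(10 - 9))*(-29) = (39 + √1)*(-29) = (39 + 1)*(-29) = 40*(-29) = -1160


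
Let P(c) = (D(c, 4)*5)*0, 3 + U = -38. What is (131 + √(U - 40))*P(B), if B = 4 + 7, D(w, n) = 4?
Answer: 0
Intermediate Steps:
B = 11
U = -41 (U = -3 - 38 = -41)
P(c) = 0 (P(c) = (4*5)*0 = 20*0 = 0)
(131 + √(U - 40))*P(B) = (131 + √(-41 - 40))*0 = (131 + √(-81))*0 = (131 + 9*I)*0 = 0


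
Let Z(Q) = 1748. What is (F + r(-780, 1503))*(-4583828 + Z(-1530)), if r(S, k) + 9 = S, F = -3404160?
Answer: 15601748713920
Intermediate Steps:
r(S, k) = -9 + S
(F + r(-780, 1503))*(-4583828 + Z(-1530)) = (-3404160 + (-9 - 780))*(-4583828 + 1748) = (-3404160 - 789)*(-4582080) = -3404949*(-4582080) = 15601748713920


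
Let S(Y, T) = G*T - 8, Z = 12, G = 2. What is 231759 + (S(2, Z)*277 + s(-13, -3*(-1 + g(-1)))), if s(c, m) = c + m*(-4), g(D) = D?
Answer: 236154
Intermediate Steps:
S(Y, T) = -8 + 2*T (S(Y, T) = 2*T - 8 = -8 + 2*T)
s(c, m) = c - 4*m
231759 + (S(2, Z)*277 + s(-13, -3*(-1 + g(-1)))) = 231759 + ((-8 + 2*12)*277 + (-13 - (-12)*(-1 - 1))) = 231759 + ((-8 + 24)*277 + (-13 - (-12)*(-2))) = 231759 + (16*277 + (-13 - 4*6)) = 231759 + (4432 + (-13 - 24)) = 231759 + (4432 - 37) = 231759 + 4395 = 236154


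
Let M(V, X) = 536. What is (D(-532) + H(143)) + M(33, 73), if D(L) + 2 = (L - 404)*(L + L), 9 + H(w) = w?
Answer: 996572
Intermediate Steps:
H(w) = -9 + w
D(L) = -2 + 2*L*(-404 + L) (D(L) = -2 + (L - 404)*(L + L) = -2 + (-404 + L)*(2*L) = -2 + 2*L*(-404 + L))
(D(-532) + H(143)) + M(33, 73) = ((-2 - 808*(-532) + 2*(-532)²) + (-9 + 143)) + 536 = ((-2 + 429856 + 2*283024) + 134) + 536 = ((-2 + 429856 + 566048) + 134) + 536 = (995902 + 134) + 536 = 996036 + 536 = 996572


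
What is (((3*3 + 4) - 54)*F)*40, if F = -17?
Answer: 27880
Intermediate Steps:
(((3*3 + 4) - 54)*F)*40 = (((3*3 + 4) - 54)*(-17))*40 = (((9 + 4) - 54)*(-17))*40 = ((13 - 54)*(-17))*40 = -41*(-17)*40 = 697*40 = 27880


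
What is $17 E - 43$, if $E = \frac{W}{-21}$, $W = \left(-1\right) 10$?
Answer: $- \frac{733}{21} \approx -34.905$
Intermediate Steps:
$W = -10$
$E = \frac{10}{21}$ ($E = - \frac{10}{-21} = \left(-10\right) \left(- \frac{1}{21}\right) = \frac{10}{21} \approx 0.47619$)
$17 E - 43 = 17 \cdot \frac{10}{21} - 43 = \frac{170}{21} - 43 = - \frac{733}{21}$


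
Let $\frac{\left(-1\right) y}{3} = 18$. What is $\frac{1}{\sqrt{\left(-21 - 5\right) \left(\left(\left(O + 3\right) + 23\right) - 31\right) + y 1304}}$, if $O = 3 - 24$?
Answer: $- \frac{i \sqrt{17435}}{34870} \approx - 0.0037867 i$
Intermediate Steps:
$O = -21$ ($O = 3 - 24 = -21$)
$y = -54$ ($y = \left(-3\right) 18 = -54$)
$\frac{1}{\sqrt{\left(-21 - 5\right) \left(\left(\left(O + 3\right) + 23\right) - 31\right) + y 1304}} = \frac{1}{\sqrt{\left(-21 - 5\right) \left(\left(\left(-21 + 3\right) + 23\right) - 31\right) - 70416}} = \frac{1}{\sqrt{- 26 \left(\left(-18 + 23\right) - 31\right) - 70416}} = \frac{1}{\sqrt{- 26 \left(5 - 31\right) - 70416}} = \frac{1}{\sqrt{\left(-26\right) \left(-26\right) - 70416}} = \frac{1}{\sqrt{676 - 70416}} = \frac{1}{\sqrt{-69740}} = \frac{1}{2 i \sqrt{17435}} = - \frac{i \sqrt{17435}}{34870}$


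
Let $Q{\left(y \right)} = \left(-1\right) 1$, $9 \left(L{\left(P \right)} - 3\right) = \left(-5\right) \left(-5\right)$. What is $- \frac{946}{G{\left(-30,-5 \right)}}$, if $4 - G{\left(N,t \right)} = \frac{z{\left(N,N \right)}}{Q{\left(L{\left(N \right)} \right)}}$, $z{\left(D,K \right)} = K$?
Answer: $\frac{473}{13} \approx 36.385$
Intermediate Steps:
$L{\left(P \right)} = \frac{52}{9}$ ($L{\left(P \right)} = 3 + \frac{\left(-5\right) \left(-5\right)}{9} = 3 + \frac{1}{9} \cdot 25 = 3 + \frac{25}{9} = \frac{52}{9}$)
$Q{\left(y \right)} = -1$
$G{\left(N,t \right)} = 4 + N$ ($G{\left(N,t \right)} = 4 - \frac{N}{-1} = 4 - N \left(-1\right) = 4 - - N = 4 + N$)
$- \frac{946}{G{\left(-30,-5 \right)}} = - \frac{946}{4 - 30} = - \frac{946}{-26} = \left(-946\right) \left(- \frac{1}{26}\right) = \frac{473}{13}$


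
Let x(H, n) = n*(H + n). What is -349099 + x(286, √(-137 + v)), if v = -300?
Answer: -349536 + 286*I*√437 ≈ -3.4954e+5 + 5978.7*I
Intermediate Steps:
-349099 + x(286, √(-137 + v)) = -349099 + √(-137 - 300)*(286 + √(-137 - 300)) = -349099 + √(-437)*(286 + √(-437)) = -349099 + (I*√437)*(286 + I*√437) = -349099 + I*√437*(286 + I*√437)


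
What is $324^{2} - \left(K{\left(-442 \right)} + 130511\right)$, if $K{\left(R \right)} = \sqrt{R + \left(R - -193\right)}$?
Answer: $-25535 - i \sqrt{691} \approx -25535.0 - 26.287 i$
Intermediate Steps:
$K{\left(R \right)} = \sqrt{193 + 2 R}$ ($K{\left(R \right)} = \sqrt{R + \left(R + 193\right)} = \sqrt{R + \left(193 + R\right)} = \sqrt{193 + 2 R}$)
$324^{2} - \left(K{\left(-442 \right)} + 130511\right) = 324^{2} - \left(\sqrt{193 + 2 \left(-442\right)} + 130511\right) = 104976 - \left(\sqrt{193 - 884} + 130511\right) = 104976 - \left(\sqrt{-691} + 130511\right) = 104976 - \left(i \sqrt{691} + 130511\right) = 104976 - \left(130511 + i \sqrt{691}\right) = -25535 - i \sqrt{691}$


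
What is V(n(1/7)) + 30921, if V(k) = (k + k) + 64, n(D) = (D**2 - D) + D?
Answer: 1518267/49 ≈ 30985.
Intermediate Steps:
n(D) = D**2
V(k) = 64 + 2*k (V(k) = 2*k + 64 = 64 + 2*k)
V(n(1/7)) + 30921 = (64 + 2*(1/7)**2) + 30921 = (64 + 2*(1/49)) + 30921 = (64 + 2/49) + 30921 = 3138/49 + 30921 = 1518267/49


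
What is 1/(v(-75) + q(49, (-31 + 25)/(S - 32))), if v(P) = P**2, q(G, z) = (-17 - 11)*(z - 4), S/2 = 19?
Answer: 1/5765 ≈ 0.00017346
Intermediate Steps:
S = 38 (S = 2*19 = 38)
q(G, z) = 112 - 28*z (q(G, z) = -28*(-4 + z) = 112 - 28*z)
1/(v(-75) + q(49, (-31 + 25)/(S - 32))) = 1/((-75)**2 + (112 - 28*(-31 + 25)/(38 - 32))) = 1/(5625 + (112 - (-168)/6)) = 1/(5625 + (112 - 28*(-1))) = 1/(5625 + (112 + 28)) = 1/(5625 + 140) = 1/5765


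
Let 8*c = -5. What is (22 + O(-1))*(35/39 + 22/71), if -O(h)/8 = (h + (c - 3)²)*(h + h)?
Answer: 2891695/11076 ≈ 261.08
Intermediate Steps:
c = -5/8 (c = (⅛)*(-5) = -5/8 ≈ -0.62500)
O(h) = -16*h*(841/64 + h) (O(h) = -8*(h + (-5/8 - 3)²)*(h + h) = -8*(h + (-29/8)²)*2*h = -8*(h + 841/64)*2*h = -8*(841/64 + h)*2*h = -16*h*(841/64 + h))
(22 + O(-1))*(35/39 + 22/71) = (22 - ¼*(-1)*(841 + 64*(-1)))*(35/39 + 22/71) = (22 - ¼*(-1)*(841 - 64))*(35*(1/39) + 22*(1/71)) = (22 - ¼*(-1)*777)*(35/39 + 22/71) = (22 + 777/4)*(3343/2769) = (865/4)*(3343/2769) = 2891695/11076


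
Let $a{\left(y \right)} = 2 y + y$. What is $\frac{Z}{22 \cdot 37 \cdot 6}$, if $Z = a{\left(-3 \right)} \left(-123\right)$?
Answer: $\frac{369}{1628} \approx 0.22666$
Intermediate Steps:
$a{\left(y \right)} = 3 y$
$Z = 1107$ ($Z = 3 \left(-3\right) \left(-123\right) = \left(-9\right) \left(-123\right) = 1107$)
$\frac{Z}{22 \cdot 37 \cdot 6} = \frac{1107}{22 \cdot 37 \cdot 6} = \frac{1107}{814 \cdot 6} = \frac{1107}{4884} = 1107 \cdot \frac{1}{4884} = \frac{369}{1628}$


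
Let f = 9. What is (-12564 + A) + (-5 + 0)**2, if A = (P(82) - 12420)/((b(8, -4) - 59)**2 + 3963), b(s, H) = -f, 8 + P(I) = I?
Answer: -107684739/8587 ≈ -12540.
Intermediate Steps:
P(I) = -8 + I
b(s, H) = -9 (b(s, H) = -1*9 = -9)
A = -12346/8587 (A = ((-8 + 82) - 12420)/((-9 - 59)**2 + 3963) = (74 - 12420)/((-68)**2 + 3963) = -12346/(4624 + 3963) = -12346/8587 ≈ -1.4378)
(-12564 + A) + (-5 + 0)**2 = (-12564 - 12346/8587) + (-5 + 0)**2 = -107899414/8587 + (-5)**2 = -107899414/8587 + 25 = -107684739/8587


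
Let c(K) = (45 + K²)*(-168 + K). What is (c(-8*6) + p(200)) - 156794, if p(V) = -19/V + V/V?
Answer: -132835419/200 ≈ -6.6418e+5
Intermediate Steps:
p(V) = 1 - 19/V (p(V) = -19/V + 1 = 1 - 19/V)
c(K) = (-168 + K)*(45 + K²)
(c(-8*6) + p(200)) - 156794 = ((-7560 + (-8*6)³ - 168*(-8*6)² + 45*(-8*6)) + (-19 + 200)/200) - 156794 = ((-7560 + (-48)³ - 168*(-48)² + 45*(-48)) + (1/200)*181) - 156794 = ((-7560 - 110592 - 168*2304 - 2160) + 181/200) - 156794 = ((-7560 - 110592 - 387072 - 2160) + 181/200) - 156794 = (-507384 + 181/200) - 156794 = -101476619/200 - 156794 = -132835419/200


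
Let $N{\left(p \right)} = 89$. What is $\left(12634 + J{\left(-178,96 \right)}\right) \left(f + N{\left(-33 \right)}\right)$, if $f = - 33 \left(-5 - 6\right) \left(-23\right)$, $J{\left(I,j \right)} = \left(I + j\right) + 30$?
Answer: $-103927320$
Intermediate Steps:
$J{\left(I,j \right)} = 30 + I + j$
$f = -8349$ ($f = - 33 \left(-5 - 6\right) \left(-23\right) = \left(-33\right) \left(-11\right) \left(-23\right) = 363 \left(-23\right) = -8349$)
$\left(12634 + J{\left(-178,96 \right)}\right) \left(f + N{\left(-33 \right)}\right) = \left(12634 + \left(30 - 178 + 96\right)\right) \left(-8349 + 89\right) = \left(12634 - 52\right) \left(-8260\right) = 12582 \left(-8260\right) = -103927320$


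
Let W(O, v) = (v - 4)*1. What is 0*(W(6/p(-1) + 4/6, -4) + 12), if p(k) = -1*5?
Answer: 0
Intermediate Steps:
p(k) = -5
W(O, v) = -4 + v (W(O, v) = (-4 + v)*1 = -4 + v)
0*(W(6/p(-1) + 4/6, -4) + 12) = 0*((-4 - 4) + 12) = 0*(-8 + 12) = 0*4 = 0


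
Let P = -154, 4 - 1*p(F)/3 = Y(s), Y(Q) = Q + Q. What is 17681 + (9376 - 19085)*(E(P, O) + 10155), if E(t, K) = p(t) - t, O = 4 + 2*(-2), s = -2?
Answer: -100305416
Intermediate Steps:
Y(Q) = 2*Q
p(F) = 24 (p(F) = 12 - 6*(-2) = 12 - 3*(-4) = 12 + 12 = 24)
O = 0 (O = 4 - 4 = 0)
E(t, K) = 24 - t
17681 + (9376 - 19085)*(E(P, O) + 10155) = 17681 + (9376 - 19085)*((24 - 1*(-154)) + 10155) = 17681 - 9709*((24 + 154) + 10155) = 17681 - 9709*(178 + 10155) = 17681 - 9709*10333 = 17681 - 100323097 = -100305416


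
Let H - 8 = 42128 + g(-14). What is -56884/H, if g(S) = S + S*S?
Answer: -28442/21159 ≈ -1.3442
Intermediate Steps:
g(S) = S + S**2
H = 42318 (H = 8 + (42128 - 14*(1 - 14)) = 8 + (42128 - 14*(-13)) = 8 + (42128 + 182) = 8 + 42310 = 42318)
-56884/H = -56884/42318 = -56884*1/42318 = -28442/21159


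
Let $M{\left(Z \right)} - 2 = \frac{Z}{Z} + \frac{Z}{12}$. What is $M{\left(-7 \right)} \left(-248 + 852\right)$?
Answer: $\frac{4379}{3} \approx 1459.7$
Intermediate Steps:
$M{\left(Z \right)} = 3 + \frac{Z}{12}$ ($M{\left(Z \right)} = 2 + \left(\frac{Z}{Z} + \frac{Z}{12}\right) = 2 + \left(1 + Z \frac{1}{12}\right) = 2 + \left(1 + \frac{Z}{12}\right) = 3 + \frac{Z}{12}$)
$M{\left(-7 \right)} \left(-248 + 852\right) = \left(3 + \frac{1}{12} \left(-7\right)\right) \left(-248 + 852\right) = \left(3 - \frac{7}{12}\right) 604 = \frac{29}{12} \cdot 604 = \frac{4379}{3}$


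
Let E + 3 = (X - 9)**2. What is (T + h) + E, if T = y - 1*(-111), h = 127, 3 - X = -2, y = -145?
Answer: 106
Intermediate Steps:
X = 5 (X = 3 - 1*(-2) = 3 + 2 = 5)
E = 13 (E = -3 + (5 - 9)**2 = -3 + (-4)**2 = -3 + 16 = 13)
T = -34 (T = -145 - 1*(-111) = -145 + 111 = -34)
(T + h) + E = (-34 + 127) + 13 = 93 + 13 = 106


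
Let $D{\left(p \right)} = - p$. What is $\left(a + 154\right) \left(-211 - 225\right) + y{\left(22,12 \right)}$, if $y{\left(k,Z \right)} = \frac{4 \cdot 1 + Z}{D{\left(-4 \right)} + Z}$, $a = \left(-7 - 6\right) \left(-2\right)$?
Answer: $-78479$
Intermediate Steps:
$a = 26$ ($a = \left(-13\right) \left(-2\right) = 26$)
$y{\left(k,Z \right)} = 1$ ($y{\left(k,Z \right)} = \frac{4 \cdot 1 + Z}{\left(-1\right) \left(-4\right) + Z} = \frac{4 + Z}{4 + Z} = 1$)
$\left(a + 154\right) \left(-211 - 225\right) + y{\left(22,12 \right)} = \left(26 + 154\right) \left(-211 - 225\right) + 1 = 180 \left(-436\right) + 1 = -78480 + 1 = -78479$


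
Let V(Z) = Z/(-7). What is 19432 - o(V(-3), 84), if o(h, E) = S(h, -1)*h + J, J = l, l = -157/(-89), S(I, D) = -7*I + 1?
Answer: 12105571/623 ≈ 19431.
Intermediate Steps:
S(I, D) = 1 - 7*I
l = 157/89 (l = -157*(-1/89) = 157/89 ≈ 1.7640)
V(Z) = -Z/7 (V(Z) = Z*(-1/7) = -Z/7)
J = 157/89 ≈ 1.7640
o(h, E) = 157/89 + h*(1 - 7*h) (o(h, E) = (1 - 7*h)*h + 157/89 = h*(1 - 7*h) + 157/89 = 157/89 + h*(1 - 7*h))
19432 - o(V(-3), 84) = 19432 - (157/89 - 1/7*(-3) - 7*(-1/7*(-3))**2) = 19432 - (157/89 + 3/7 - 7*(3/7)**2) = 19432 - (157/89 + 3/7 - 7*9/49) = 19432 - (157/89 + 3/7 - 9/7) = 19432 - 1*565/623 = 19432 - 565/623 = 12105571/623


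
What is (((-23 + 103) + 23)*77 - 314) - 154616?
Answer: -146999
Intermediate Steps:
(((-23 + 103) + 23)*77 - 314) - 154616 = ((80 + 23)*77 - 314) - 154616 = (103*77 - 314) - 154616 = (7931 - 314) - 154616 = 7617 - 154616 = -146999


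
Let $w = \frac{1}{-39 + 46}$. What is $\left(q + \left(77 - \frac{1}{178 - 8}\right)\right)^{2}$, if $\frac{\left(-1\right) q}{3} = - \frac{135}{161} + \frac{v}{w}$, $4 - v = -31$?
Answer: $\frac{321871264074441}{749116900} \approx 4.2967 \cdot 10^{5}$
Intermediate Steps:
$v = 35$ ($v = 4 - -31 = 4 + 31 = 35$)
$w = \frac{1}{7} \approx 0.14286$
$q = - \frac{117930}{161}$ ($q = - 3 \left(- \frac{135}{161} + 35 \frac{1}{\frac{1}{7}}\right) = - 3 \left(\left(-135\right) \frac{1}{161} + 35 \cdot 7\right) = - 3 \left(- \frac{135}{161} + 245\right) = \left(-3\right) \frac{39310}{161} = - \frac{117930}{161} \approx -732.48$)
$\left(q + \left(77 - \frac{1}{178 - 8}\right)\right)^{2} = \left(- \frac{117930}{161} + \left(77 - \frac{1}{178 - 8}\right)\right)^{2} = \left(- \frac{117930}{161} + \left(77 - \frac{1}{170}\right)\right)^{2} = \left(- \frac{117930}{161} + \frac{13089}{170}\right)^{2} = \left(- \frac{17940771}{27370}\right)^{2} = \frac{321871264074441}{749116900}$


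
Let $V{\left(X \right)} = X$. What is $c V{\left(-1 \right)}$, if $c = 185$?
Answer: $-185$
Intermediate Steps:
$c V{\left(-1 \right)} = 185 \left(-1\right) = -185$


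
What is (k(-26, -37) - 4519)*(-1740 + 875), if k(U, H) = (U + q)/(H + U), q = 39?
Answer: 246274150/63 ≈ 3.9091e+6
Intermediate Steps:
k(U, H) = (39 + U)/(H + U) (k(U, H) = (U + 39)/(H + U) = (39 + U)/(H + U))
(k(-26, -37) - 4519)*(-1740 + 875) = ((39 - 26)/(-37 - 26) - 4519)*(-1740 + 875) = (13/(-63) - 4519)*(-865) = (-1/63*13 - 4519)*(-865) = (-13/63 - 4519)*(-865) = -284710/63*(-865) = 246274150/63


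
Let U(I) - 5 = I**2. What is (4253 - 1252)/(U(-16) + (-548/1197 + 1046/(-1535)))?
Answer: 5514022395/477466853 ≈ 11.548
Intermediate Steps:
U(I) = 5 + I**2
(4253 - 1252)/(U(-16) + (-548/1197 + 1046/(-1535))) = (4253 - 1252)/((5 + (-16)**2) + (-548/1197 + 1046/(-1535))) = 3001/((5 + 256) + (-548*1/1197 + 1046*(-1/1535))) = 3001/(261 + (-548/1197 - 1046/1535)) = 3001/(261 - 2093242/1837395) = 3001/(477466853/1837395) = 3001*(1837395/477466853) = 5514022395/477466853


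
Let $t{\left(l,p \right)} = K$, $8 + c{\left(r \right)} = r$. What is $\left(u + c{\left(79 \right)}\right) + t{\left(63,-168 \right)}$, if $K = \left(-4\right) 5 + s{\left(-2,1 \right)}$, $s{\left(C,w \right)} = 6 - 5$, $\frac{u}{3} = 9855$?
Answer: $29617$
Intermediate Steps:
$c{\left(r \right)} = -8 + r$
$u = 29565$ ($u = 3 \cdot 9855 = 29565$)
$s{\left(C,w \right)} = 1$ ($s{\left(C,w \right)} = 6 - 5 = 1$)
$K = -19$ ($K = \left(-4\right) 5 + 1 = -20 + 1 = -19$)
$t{\left(l,p \right)} = -19$
$\left(u + c{\left(79 \right)}\right) + t{\left(63,-168 \right)} = \left(29565 + \left(-8 + 79\right)\right) - 19 = \left(29565 + 71\right) - 19 = 29636 - 19 = 29617$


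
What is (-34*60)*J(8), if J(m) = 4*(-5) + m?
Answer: 24480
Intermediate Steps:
J(m) = -20 + m
(-34*60)*J(8) = (-34*60)*(-20 + 8) = -2040*(-12) = 24480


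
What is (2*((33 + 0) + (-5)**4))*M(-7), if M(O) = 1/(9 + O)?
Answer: 658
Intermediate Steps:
(2*((33 + 0) + (-5)**4))*M(-7) = (2*((33 + 0) + (-5)**4))/(9 - 7) = (2*(33 + 625))/2 = (2*658)*(1/2) = 1316*(1/2) = 658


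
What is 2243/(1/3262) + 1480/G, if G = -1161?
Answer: 8494647746/1161 ≈ 7.3167e+6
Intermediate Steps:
2243/(1/3262) + 1480/G = 2243/(1/3262) + 1480/(-1161) = 2243/(1/3262) + 1480*(-1/1161) = 2243*3262 - 1480/1161 = 7316666 - 1480/1161 = 8494647746/1161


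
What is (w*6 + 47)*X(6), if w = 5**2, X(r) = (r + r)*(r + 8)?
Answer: 33096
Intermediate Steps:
X(r) = 2*r*(8 + r) (X(r) = (2*r)*(8 + r) = 2*r*(8 + r))
w = 25
(w*6 + 47)*X(6) = (25*6 + 47)*(2*6*(8 + 6)) = (150 + 47)*(2*6*14) = 197*168 = 33096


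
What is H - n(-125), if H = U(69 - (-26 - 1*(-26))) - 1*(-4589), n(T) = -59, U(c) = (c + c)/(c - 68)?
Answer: 4786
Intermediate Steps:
U(c) = 2*c/(-68 + c) (U(c) = (2*c)/(-68 + c) = 2*c/(-68 + c))
H = 4727 (H = 2*(69 - (-26 - 1*(-26)))/(-68 + (69 - (-26 - 1*(-26)))) - 1*(-4589) = 2*(69 - (-26 + 26))/(-68 + (69 - (-26 + 26))) + 4589 = 2*(69 - 1*0)/(-68 + (69 - 1*0)) + 4589 = 2*(69 + 0)/(-68 + (69 + 0)) + 4589 = 2*69/(-68 + 69) + 4589 = 2*69/1 + 4589 = 2*69*1 + 4589 = 138 + 4589 = 4727)
H - n(-125) = 4727 - 1*(-59) = 4727 + 59 = 4786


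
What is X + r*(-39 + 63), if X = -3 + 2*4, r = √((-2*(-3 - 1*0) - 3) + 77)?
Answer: 5 + 96*√5 ≈ 219.66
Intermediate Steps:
r = 4*√5 (r = √((-2*(-3 + 0) - 3) + 77) = √((-2*(-3) - 3) + 77) = √((6 - 3) + 77) = √(3 + 77) = √80 = 4*√5 ≈ 8.9443)
X = 5 (X = -3 + 8 = 5)
X + r*(-39 + 63) = 5 + (4*√5)*(-39 + 63) = 5 + (4*√5)*24 = 5 + 96*√5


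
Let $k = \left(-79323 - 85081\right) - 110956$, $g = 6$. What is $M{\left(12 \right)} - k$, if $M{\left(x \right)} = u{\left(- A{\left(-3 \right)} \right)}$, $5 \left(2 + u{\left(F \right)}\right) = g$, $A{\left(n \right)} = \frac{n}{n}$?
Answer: $\frac{1376796}{5} \approx 2.7536 \cdot 10^{5}$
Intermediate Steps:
$A{\left(n \right)} = 1$
$u{\left(F \right)} = - \frac{4}{5}$ ($u{\left(F \right)} = -2 + \frac{1}{5} \cdot 6 = -2 + \frac{6}{5} = - \frac{4}{5}$)
$k = -275360$ ($k = -164404 - 110956 = -275360$)
$M{\left(x \right)} = - \frac{4}{5}$
$M{\left(12 \right)} - k = - \frac{4}{5} - -275360 = - \frac{4}{5} + 275360 = \frac{1376796}{5}$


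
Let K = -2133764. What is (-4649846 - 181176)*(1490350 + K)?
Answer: 3108347189108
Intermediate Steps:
(-4649846 - 181176)*(1490350 + K) = (-4649846 - 181176)*(1490350 - 2133764) = -4831022*(-643414) = 3108347189108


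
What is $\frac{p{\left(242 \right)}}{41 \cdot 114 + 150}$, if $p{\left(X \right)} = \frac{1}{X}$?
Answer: $\frac{1}{1167408} \approx 8.566 \cdot 10^{-7}$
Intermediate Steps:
$\frac{p{\left(242 \right)}}{41 \cdot 114 + 150} = \frac{1}{242 \left(41 \cdot 114 + 150\right)} = \frac{1}{242 \left(4674 + 150\right)} = \frac{1}{242 \cdot 4824} = \frac{1}{242} \cdot \frac{1}{4824} = \frac{1}{1167408}$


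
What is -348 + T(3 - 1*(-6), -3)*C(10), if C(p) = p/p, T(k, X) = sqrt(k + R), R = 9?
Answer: -348 + 3*sqrt(2) ≈ -343.76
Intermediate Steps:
T(k, X) = sqrt(9 + k) (T(k, X) = sqrt(k + 9) = sqrt(9 + k))
C(p) = 1
-348 + T(3 - 1*(-6), -3)*C(10) = -348 + sqrt(9 + (3 - 1*(-6)))*1 = -348 + sqrt(9 + (3 + 6))*1 = -348 + sqrt(9 + 9)*1 = -348 + sqrt(18)*1 = -348 + (3*sqrt(2))*1 = -348 + 3*sqrt(2)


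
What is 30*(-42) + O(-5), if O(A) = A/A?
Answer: -1259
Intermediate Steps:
O(A) = 1
30*(-42) + O(-5) = 30*(-42) + 1 = -1260 + 1 = -1259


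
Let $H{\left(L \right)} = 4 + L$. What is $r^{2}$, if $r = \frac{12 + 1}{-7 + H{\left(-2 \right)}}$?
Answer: $\frac{169}{25} \approx 6.76$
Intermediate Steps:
$r = - \frac{13}{5}$ ($r = \frac{12 + 1}{-7 + \left(4 - 2\right)} = \frac{13}{-7 + 2} = \frac{13}{-5} = 13 \left(- \frac{1}{5}\right) = - \frac{13}{5} \approx -2.6$)
$r^{2} = \left(- \frac{13}{5}\right)^{2} = \frac{169}{25}$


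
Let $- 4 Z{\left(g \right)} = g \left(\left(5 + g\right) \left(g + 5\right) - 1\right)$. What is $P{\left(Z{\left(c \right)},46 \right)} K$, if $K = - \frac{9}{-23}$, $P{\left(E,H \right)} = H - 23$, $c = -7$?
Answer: $9$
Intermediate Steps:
$Z{\left(g \right)} = - \frac{g \left(-1 + \left(5 + g\right)^{2}\right)}{4}$ ($Z{\left(g \right)} = - \frac{g \left(\left(5 + g\right) \left(g + 5\right) - 1\right)}{4} = - \frac{g \left(\left(5 + g\right) \left(5 + g\right) - 1\right)}{4} = - \frac{g \left(\left(5 + g\right)^{2} - 1\right)}{4} = - \frac{g \left(-1 + \left(5 + g\right)^{2}\right)}{4}$)
$P{\left(E,H \right)} = -23 + H$
$K = \frac{9}{23}$ ($K = \left(-9\right) \left(- \frac{1}{23}\right) = \frac{9}{23} \approx 0.3913$)
$P{\left(Z{\left(c \right)},46 \right)} K = \left(-23 + 46\right) \frac{9}{23} = 23 \cdot \frac{9}{23} = 9$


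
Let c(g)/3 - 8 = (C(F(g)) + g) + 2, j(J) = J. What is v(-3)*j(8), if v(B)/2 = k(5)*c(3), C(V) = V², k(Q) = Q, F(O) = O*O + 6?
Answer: 57120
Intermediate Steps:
F(O) = 6 + O² (F(O) = O² + 6 = 6 + O²)
c(g) = 30 + 3*g + 3*(6 + g²)² (c(g) = 24 + 3*(((6 + g²)² + g) + 2) = 24 + 3*((g + (6 + g²)²) + 2) = 24 + 3*(2 + g + (6 + g²)²) = 24 + (6 + 3*g + 3*(6 + g²)²) = 30 + 3*g + 3*(6 + g²)²)
v(B) = 7140 (v(B) = 2*(5*(30 + 3*3 + 3*(6 + 3²)²)) = 2*(5*(30 + 9 + 3*(6 + 9)²)) = 2*(5*(30 + 9 + 3*15²)) = 2*(5*(30 + 9 + 3*225)) = 2*(5*(30 + 9 + 675)) = 2*(5*714) = 2*3570 = 7140)
v(-3)*j(8) = 7140*8 = 57120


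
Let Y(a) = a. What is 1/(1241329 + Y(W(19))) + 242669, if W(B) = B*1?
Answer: 301236677813/1241348 ≈ 2.4267e+5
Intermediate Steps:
W(B) = B
1/(1241329 + Y(W(19))) + 242669 = 1/(1241329 + 19) + 242669 = 1/1241348 + 242669 = 301236677813/1241348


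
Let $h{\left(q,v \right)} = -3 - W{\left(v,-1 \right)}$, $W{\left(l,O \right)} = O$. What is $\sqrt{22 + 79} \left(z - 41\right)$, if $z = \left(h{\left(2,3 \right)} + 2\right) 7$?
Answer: $- 41 \sqrt{101} \approx -412.04$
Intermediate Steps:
$h{\left(q,v \right)} = -2$ ($h{\left(q,v \right)} = -3 - -1 = -3 + 1 = -2$)
$z = 0$ ($z = \left(-2 + 2\right) 7 = 0 \cdot 7 = 0$)
$\sqrt{22 + 79} \left(z - 41\right) = \sqrt{22 + 79} \left(0 - 41\right) = \sqrt{101} \left(-41\right) = - 41 \sqrt{101}$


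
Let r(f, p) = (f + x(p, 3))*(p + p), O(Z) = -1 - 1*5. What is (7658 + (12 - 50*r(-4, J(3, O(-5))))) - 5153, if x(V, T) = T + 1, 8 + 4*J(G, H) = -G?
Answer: 2517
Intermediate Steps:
O(Z) = -6 (O(Z) = -1 - 5 = -6)
J(G, H) = -2 - G/4 (J(G, H) = -2 + (-G)/4 = -2 - G/4)
x(V, T) = 1 + T
r(f, p) = 2*p*(4 + f) (r(f, p) = (f + (1 + 3))*(p + p) = (f + 4)*(2*p) = (4 + f)*(2*p) = 2*p*(4 + f))
(7658 + (12 - 50*r(-4, J(3, O(-5))))) - 5153 = (7658 + (12 - 100*(-2 - 1/4*3)*(4 - 4))) - 5153 = (7658 + (12 - 100*(-2 - 3/4)*0)) - 5153 = (7658 + (12 - 100*(-11)*0/4)) - 5153 = (7658 + (12 - 50*0)) - 5153 = (7658 + (12 + 0)) - 5153 = (7658 + 12) - 5153 = 7670 - 5153 = 2517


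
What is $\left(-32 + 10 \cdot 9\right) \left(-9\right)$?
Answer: $-522$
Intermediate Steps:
$\left(-32 + 10 \cdot 9\right) \left(-9\right) = \left(-32 + 90\right) \left(-9\right) = 58 \left(-9\right) = -522$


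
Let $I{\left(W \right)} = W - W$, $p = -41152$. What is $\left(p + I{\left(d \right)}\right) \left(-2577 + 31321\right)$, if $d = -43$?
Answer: $-1182873088$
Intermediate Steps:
$I{\left(W \right)} = 0$
$\left(p + I{\left(d \right)}\right) \left(-2577 + 31321\right) = \left(-41152 + 0\right) \left(-2577 + 31321\right) = \left(-41152\right) 28744 = -1182873088$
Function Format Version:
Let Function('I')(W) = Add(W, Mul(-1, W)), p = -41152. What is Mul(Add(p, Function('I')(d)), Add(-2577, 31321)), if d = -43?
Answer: -1182873088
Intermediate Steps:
Function('I')(W) = 0
Mul(Add(p, Function('I')(d)), Add(-2577, 31321)) = Mul(Add(-41152, 0), Add(-2577, 31321)) = Mul(-41152, 28744) = -1182873088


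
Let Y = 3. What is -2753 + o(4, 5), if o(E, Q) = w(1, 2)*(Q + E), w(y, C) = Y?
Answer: -2726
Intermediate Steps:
w(y, C) = 3
o(E, Q) = 3*E + 3*Q (o(E, Q) = 3*(Q + E) = 3*(E + Q) = 3*E + 3*Q)
-2753 + o(4, 5) = -2753 + (3*4 + 3*5) = -2753 + (12 + 15) = -2753 + 27 = -2726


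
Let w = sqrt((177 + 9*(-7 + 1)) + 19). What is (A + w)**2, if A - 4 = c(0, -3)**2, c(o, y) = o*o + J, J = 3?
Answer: (13 + sqrt(142))**2 ≈ 620.83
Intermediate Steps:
c(o, y) = 3 + o**2 (c(o, y) = o*o + 3 = o**2 + 3 = 3 + o**2)
A = 13 (A = 4 + (3 + 0**2)**2 = 4 + (3 + 0)**2 = 4 + 3**2 = 4 + 9 = 13)
w = sqrt(142) (w = sqrt((177 + 9*(-6)) + 19) = sqrt((177 - 54) + 19) = sqrt(123 + 19) = sqrt(142) ≈ 11.916)
(A + w)**2 = (13 + sqrt(142))**2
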